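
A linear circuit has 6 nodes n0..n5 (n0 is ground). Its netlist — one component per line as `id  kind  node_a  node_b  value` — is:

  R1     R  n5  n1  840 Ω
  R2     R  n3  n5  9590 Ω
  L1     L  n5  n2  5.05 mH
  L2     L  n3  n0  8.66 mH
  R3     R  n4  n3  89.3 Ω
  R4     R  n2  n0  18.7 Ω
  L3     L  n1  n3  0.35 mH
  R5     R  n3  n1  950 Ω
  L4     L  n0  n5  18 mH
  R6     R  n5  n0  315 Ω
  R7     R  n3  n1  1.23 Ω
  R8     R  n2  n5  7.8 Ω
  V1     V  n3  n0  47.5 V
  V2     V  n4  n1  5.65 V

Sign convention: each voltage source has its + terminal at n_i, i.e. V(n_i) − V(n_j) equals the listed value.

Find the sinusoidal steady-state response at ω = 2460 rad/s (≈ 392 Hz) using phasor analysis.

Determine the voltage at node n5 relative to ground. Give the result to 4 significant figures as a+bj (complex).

0.9790+0.6193j V

Apply KCL at each of the 5 non-ground nodes and solve the resulting linear system.
Node n1: branches {R1, L3, R5, R7, V2} → V_1 = 47.45-0.06752j
Node n2: branches {L1, R4, R8} → V_2 = 0.8056+0.3602j
Node n3: branches {R2, L2, R3, L3, R5, R7, V1} → V_3 = 47.50+0.000j
Node n4: branches {R3, V2} → V_4 = 53.10-0.06752j
Node n5: branches {R1, R2, L1, L4, R6, R8} → V_5 = 0.9790+0.6193j
Source currents: i(V1)=-0.06018+2.231j, i(V2)=-0.06272+0.0007561j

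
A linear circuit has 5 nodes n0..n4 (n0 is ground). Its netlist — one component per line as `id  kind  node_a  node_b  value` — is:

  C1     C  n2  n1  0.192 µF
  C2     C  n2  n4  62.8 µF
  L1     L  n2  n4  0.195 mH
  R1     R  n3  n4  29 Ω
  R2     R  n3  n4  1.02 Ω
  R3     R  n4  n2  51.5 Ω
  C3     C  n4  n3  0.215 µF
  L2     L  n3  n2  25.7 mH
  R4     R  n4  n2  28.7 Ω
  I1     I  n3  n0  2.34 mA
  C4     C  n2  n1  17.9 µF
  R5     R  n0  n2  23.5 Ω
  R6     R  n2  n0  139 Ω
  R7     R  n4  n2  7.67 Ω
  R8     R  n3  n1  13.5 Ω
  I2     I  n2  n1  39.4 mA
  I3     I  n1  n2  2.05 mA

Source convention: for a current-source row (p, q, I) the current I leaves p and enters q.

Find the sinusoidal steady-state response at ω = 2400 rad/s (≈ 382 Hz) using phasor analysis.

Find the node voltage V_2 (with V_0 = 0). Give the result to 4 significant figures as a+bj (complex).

Element admittances at ω=2400 rad/s:
  Y(C1) = 0.000+0.0004608j S between n2,n1
  Y(C2) = 0.000+0.1507j S between n2,n4
  Y(L1) = 0.000-2.137j S between n2,n4
  Y(R1) = 0.03448+0.000j S between n3,n4
  Y(R2) = 0.9804+0.000j S between n3,n4
  Y(R3) = 0.01942+0.000j S between n4,n2
  Y(C3) = 0.000+0.0005160j S between n4,n3
  Y(L2) = 0.000-0.01621j S between n3,n2
  Y(R4) = 0.03484+0.000j S between n4,n2
  I1: injects 0.00234 A into n0 (from n3)
  Y(C4) = 0.000+0.04296j S between n2,n1
  Y(R5) = 0.04255+0.000j S between n0,n2
  Y(R6) = 0.007194+0.000j S between n2,n0
  Y(R7) = 0.1304+0.000j S between n4,n2
  Y(R8) = 0.07407+0.000j S between n3,n1
  I2: injects 0.0394 A into n1 (from n2)
  I3: injects 0.00205 A into n2 (from n1)
Assemble and solve the 4×4 MNA system:
  V(n1)=0.3513-0.2384j  V(n2)=-0.04704+0.000j  V(n3)=-0.01316-0.004942j  V(n4)=-0.03753+0.01157j

-0.04704+0.000j V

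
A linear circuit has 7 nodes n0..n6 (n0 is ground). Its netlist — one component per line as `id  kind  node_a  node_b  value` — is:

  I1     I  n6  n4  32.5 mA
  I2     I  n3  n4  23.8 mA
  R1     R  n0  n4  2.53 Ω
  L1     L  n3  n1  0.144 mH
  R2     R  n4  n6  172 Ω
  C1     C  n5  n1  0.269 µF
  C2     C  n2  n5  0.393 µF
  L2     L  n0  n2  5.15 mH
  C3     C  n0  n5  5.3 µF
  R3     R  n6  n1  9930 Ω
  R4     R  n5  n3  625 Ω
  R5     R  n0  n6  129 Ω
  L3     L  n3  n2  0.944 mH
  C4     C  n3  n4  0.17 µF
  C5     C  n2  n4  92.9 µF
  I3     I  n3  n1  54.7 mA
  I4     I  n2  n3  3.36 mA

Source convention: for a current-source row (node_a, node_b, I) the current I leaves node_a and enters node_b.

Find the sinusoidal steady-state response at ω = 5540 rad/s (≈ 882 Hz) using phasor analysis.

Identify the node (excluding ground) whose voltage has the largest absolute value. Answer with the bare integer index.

6

Apply KCL at each of the 6 non-ground nodes and solve the resulting linear system.
Node n1: branches {L1, C1, R3, I3} → V_1 = 0.04437-0.01127j
Node n2: branches {C2, L2, L3, C5, I4} → V_2 = 0.04445+0.05420j
Node n3: branches {I2, L1, R4, L3, C4, I3, I4} → V_3 = 0.04432-0.05470j
Node n4: branches {I1, I2, R1, R2, C4, C5} → V_4 = 0.04156+0.003746j
Node n5: branches {C1, C2, C3, R4} → V_5 = 0.002233+0.001025j
Node n6: branches {I1, R2, R3, R5} → V_6 = -2.360+0.001511j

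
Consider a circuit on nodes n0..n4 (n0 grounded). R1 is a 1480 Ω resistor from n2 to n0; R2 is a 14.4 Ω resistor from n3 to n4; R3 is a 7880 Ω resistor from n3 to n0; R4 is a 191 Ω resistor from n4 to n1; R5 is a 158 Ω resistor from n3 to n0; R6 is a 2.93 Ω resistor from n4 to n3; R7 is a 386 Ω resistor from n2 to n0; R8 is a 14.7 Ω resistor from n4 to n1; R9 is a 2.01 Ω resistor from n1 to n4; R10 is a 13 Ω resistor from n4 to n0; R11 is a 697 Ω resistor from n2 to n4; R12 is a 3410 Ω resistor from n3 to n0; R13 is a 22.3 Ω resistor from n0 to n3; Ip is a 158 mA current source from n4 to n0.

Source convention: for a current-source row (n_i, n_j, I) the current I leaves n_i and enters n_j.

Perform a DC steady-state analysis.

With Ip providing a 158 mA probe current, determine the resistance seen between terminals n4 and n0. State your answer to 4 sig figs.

MNA unknowns: 4 node voltages V₁..V_4
R1: Y=0.0006757 on G[2,0]
R2: Y=0.06944 on G[3,4]
R3: Y=0.0001269 on G[3,0]
R4: Y=0.005236 on G[4,1]
R5: Y=0.006329 on G[3,0]
R6: Y=0.3413 on G[4,3]
R7: Y=0.002591 on G[2,0]
R8: Y=0.06803 on G[4,1]
R9: Y=0.4975 on G[1,4]
R10: Y=0.07692 on G[4,0]
R11: Y=0.001435 on G[2,4]
R12: Y=0.0002933 on G[3,0]
R13: Y=0.04484 on G[0,3]
Ip: z[4]−=0.158, z[0]+=0.158
solve → V1=-1.277, V2=-0.3896, V3=-1.134, V4=-1.277

R_eq = 8.080 Ω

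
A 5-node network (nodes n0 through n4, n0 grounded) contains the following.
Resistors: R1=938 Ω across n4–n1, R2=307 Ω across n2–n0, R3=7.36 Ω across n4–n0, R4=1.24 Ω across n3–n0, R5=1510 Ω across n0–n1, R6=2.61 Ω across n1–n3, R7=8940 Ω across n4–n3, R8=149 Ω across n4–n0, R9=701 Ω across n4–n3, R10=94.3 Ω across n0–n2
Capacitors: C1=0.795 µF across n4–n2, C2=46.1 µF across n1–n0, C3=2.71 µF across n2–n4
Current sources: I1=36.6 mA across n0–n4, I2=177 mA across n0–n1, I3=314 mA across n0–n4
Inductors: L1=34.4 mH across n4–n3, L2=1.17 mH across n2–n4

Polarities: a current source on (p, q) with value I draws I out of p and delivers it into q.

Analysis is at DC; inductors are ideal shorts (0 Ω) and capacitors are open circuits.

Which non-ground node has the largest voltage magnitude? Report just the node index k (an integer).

1

Apply KCL at each of the 4 non-ground nodes and solve the resulting linear system.
Node n1: branches {R1, C2, R5, I2, R6} → V_1 = 1.006
Node n2: branches {R2, C1, C3, L2, R10} → V_2 = 0.5472
Node n3: branches {R4, L1, R6, R7, R9} → V_3 = 0.5472
Node n4: branches {R1, C1, I1, R3, L1, C3, L2, R7, R8, R9, I3} → V_4 = 0.5472
Source currents: i(L1)=0.2655, i(L2)=-0.007586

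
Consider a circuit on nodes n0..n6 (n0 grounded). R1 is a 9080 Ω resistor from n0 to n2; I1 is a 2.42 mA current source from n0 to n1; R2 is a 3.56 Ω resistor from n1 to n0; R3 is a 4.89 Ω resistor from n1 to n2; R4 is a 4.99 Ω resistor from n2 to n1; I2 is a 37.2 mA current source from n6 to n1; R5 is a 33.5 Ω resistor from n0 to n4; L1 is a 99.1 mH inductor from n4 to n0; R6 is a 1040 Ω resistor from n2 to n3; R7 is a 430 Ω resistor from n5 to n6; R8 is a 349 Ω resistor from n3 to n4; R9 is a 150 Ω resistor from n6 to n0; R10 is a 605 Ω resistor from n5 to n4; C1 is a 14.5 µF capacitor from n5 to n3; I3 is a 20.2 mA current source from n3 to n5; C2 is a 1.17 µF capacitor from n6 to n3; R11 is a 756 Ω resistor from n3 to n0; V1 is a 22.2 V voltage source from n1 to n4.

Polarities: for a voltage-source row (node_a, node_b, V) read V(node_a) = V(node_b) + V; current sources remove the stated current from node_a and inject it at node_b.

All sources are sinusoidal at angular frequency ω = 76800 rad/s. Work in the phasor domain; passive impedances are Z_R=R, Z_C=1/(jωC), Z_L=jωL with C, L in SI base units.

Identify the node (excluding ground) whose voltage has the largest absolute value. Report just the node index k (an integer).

4

Apply KCL at each of the 6 non-ground nodes and solve the resulting linear system.
Node n1: branches {I1, R2, R3, R4, I2, V1} → V_1 = 2.377-0.005963j
Node n2: branches {R1, R3, R4, R6} → V_2 = 2.349-0.005635j
Node n3: branches {R6, R8, C1, I3, C2, R11} → V_3 = -9.252+0.1319j
Node n4: branches {R5, L1, R8, R10, V1} → V_4 = -19.82-0.005963j
Node n5: branches {R7, R10, C1, I3} → V_5 = -9.253+0.1294j
Node n6: branches {I2, R7, R9, C2} → V_6 = -9.235-0.1388j
Source currents: i(V1)=-0.6395+0.001808j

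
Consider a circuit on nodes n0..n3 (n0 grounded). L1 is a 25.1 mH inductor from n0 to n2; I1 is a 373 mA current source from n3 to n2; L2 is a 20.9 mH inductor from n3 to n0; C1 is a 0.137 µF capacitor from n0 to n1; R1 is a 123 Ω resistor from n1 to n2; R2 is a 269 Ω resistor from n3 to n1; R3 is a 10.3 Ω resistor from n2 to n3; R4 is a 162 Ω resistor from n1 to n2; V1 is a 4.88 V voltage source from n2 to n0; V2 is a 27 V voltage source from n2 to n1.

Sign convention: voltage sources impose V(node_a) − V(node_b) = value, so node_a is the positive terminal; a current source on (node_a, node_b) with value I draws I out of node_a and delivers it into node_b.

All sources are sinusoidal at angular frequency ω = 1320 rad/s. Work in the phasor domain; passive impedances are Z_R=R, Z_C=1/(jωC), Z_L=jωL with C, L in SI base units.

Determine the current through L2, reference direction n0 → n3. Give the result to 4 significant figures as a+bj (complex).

MNA unknowns: 3 node voltages V₁..V_3 plus 2 source currents (V1, V2)
L1: Y=0.000-0.03018j on G[0,2]
I1: z[3]−=0.373, z[2]+=0.373
L2: Y=0.000-0.03625j on G[3,0]
C1: Y=0.000+0.0001808j on G[0,1]
R1: Y=0.008130+0.000j on G[1,2]
R2: Y=0.003717+0.000j on G[3,1]
R3: Y=0.09709+0.000j on G[2,3]
R4: Y=0.006173+0.000j on G[1,2]
V1: row V2−V0=4.88, i_V1 at 2,0
V2: row V2−V1=27, i_V2 at 2,1
solve → V1=-22.12+0.000j, V2=4.880+0.000j, V3=0.1630+0.05861j
aux → i_V1=-0.002125+0.1572j, i_V2=-0.4690-0.004218j

-0.002125+0.005908j A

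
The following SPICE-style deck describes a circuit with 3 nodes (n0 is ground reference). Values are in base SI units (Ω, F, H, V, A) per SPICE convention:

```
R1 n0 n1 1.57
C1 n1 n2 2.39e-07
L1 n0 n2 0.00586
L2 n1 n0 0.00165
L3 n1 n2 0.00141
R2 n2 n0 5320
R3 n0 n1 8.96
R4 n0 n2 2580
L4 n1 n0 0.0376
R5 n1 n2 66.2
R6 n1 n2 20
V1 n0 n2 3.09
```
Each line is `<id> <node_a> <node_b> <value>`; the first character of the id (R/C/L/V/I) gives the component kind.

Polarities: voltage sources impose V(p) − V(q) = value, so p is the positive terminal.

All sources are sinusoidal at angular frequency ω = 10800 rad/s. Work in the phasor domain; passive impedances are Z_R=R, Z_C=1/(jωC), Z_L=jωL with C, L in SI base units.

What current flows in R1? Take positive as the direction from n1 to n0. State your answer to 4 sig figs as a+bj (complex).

-0.1764+0.1262j A

Apply KCL at each of the 2 non-ground nodes and solve the resulting linear system.
Node n1: branches {R1, C1, L2, L3, R3, L4, R5, R6} → V_1 = -0.2769+0.1982j
Node n2: branches {C1, L1, L3, R2, R4, R5, R6, V1} → V_2 = -3.090+0.000j
Source currents: i(V1)=-0.1974+0.2134j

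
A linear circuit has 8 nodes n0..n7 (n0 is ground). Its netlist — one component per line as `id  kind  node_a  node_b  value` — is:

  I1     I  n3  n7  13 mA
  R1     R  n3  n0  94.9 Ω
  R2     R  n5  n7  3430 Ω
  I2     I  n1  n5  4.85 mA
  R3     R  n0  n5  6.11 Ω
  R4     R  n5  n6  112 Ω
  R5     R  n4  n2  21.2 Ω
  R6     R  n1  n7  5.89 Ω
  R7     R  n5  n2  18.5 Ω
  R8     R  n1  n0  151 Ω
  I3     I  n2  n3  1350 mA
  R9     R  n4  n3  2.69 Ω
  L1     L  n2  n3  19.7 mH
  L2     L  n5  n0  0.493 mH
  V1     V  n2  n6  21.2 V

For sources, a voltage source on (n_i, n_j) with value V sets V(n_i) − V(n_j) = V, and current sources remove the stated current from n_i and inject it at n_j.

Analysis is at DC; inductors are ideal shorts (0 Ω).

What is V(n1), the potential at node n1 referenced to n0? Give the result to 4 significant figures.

1.176 V

Apply KCL at each of the 7 non-ground nodes and solve the resulting linear system.
Node n1: branches {I2, R6, R8} → V_1 = 1.176
Node n2: branches {R5, R7, I3, L1, V1} → V_2 = 2.398
Node n3: branches {I1, R1, I3, R9, L1} → V_3 = 2.398
Node n4: branches {R5, R9} → V_4 = 2.398
Node n5: branches {R2, I2, R3, R4, R7, L2} → V_5 = 0.000
Node n6: branches {R4, V1} → V_6 = -18.80
Node n7: branches {I1, R2, R6} → V_7 = 1.250
Source currents: i(L1)=-1.312, i(L2)=-0.03305, i(V1)=-0.1679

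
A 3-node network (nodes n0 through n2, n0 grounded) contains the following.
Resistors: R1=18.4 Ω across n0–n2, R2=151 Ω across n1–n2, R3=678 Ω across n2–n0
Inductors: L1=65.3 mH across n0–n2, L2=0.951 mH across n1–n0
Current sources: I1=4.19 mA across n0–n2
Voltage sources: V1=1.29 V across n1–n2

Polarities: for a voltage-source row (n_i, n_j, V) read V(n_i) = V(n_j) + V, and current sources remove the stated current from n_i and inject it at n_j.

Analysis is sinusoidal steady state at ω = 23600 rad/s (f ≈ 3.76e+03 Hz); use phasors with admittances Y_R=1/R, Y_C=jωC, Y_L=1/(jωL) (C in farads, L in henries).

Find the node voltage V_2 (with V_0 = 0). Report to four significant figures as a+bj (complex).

-0.4582+0.6586j V

Apply KCL at each of the 2 non-ground nodes and solve the resulting linear system.
Node n1: branches {R2, L2, V1} → V_1 = 0.8318+0.6586j
Node n2: branches {R1, R2, L1, R3, I1, V1} → V_2 = -0.4582+0.6586j
Source currents: i(V1)=-0.03789+0.03706j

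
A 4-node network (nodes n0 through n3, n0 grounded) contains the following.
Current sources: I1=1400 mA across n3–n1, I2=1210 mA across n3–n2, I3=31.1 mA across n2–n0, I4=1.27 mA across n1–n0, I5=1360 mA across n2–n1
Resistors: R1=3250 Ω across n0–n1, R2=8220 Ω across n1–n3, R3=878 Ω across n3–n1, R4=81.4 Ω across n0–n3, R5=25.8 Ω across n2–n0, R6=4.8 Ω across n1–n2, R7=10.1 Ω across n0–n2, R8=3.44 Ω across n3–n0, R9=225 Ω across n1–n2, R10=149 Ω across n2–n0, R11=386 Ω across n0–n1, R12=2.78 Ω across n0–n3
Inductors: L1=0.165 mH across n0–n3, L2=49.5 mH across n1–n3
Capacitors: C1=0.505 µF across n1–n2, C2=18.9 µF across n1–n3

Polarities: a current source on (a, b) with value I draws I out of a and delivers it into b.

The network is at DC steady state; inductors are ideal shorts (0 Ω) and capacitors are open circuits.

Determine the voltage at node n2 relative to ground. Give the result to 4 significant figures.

-0.5069 V

MNA unknowns: 3 node voltages V₁..V_3 plus 2 source currents (L1, L2)
I1: z[3]−=1.4, z[1]+=1.4
R1: Y=0.0003077 on G[0,1]
R2: Y=0.0001217 on G[1,3]
R3: Y=0.001139 on G[3,1]
R4: Y=0.01229 on G[0,3]
R5: Y=0.03876 on G[2,0]
R6: Y=0.2083 on G[1,2]
I2: z[3]−=1.21, z[2]+=1.21
L1: row V0−V3=0, i_L1 at 0,3
L2: row V1−V3=0, i_L2 at 1,3
R7: Y=0.09901 on G[0,2]
R8: Y=0.2907 on G[3,0]
I3: z[2]−=0.0311, z[0]+=0.0311
R9: Y=0.004444 on G[1,2]
R10: Y=0.006711 on G[2,0]
R11: Y=0.002591 on G[0,1]
C1: Y=0.000 on G[1,2]
C2: Y=0.000 on G[1,3]
R12: Y=0.3597 on G[0,3]
I4: z[1]−=0.00127, z[0]+=0.00127
I5: z[2]−=1.36, z[1]+=1.36
solve → V1=0.000, V2=-0.5069, V3=0.000
aux → i_L1=-0.04087, i_L2=2.651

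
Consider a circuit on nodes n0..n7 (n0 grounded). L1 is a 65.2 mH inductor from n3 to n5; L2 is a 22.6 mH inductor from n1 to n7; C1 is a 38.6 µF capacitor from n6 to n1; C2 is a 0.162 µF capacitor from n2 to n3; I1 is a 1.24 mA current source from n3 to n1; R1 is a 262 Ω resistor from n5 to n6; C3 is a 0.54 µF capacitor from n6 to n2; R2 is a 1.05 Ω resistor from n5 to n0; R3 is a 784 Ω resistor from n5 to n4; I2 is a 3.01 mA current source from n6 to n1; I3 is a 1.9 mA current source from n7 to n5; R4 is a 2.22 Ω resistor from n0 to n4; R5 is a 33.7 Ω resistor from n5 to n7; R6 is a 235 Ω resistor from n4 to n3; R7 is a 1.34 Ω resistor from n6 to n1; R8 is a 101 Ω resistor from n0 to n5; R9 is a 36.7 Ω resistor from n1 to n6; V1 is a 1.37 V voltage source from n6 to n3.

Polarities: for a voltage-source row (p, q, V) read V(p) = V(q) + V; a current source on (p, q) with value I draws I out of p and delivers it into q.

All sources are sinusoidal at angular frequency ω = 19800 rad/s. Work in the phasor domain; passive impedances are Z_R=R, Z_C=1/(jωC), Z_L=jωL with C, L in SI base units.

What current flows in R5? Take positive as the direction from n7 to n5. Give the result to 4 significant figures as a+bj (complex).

-0.001497-0.001584j A

Element admittances at ω=19800 rad/s:
  Y(L1) = 0.000-0.0007746j S between n3,n5
  Y(L2) = 0.000-0.002235j S between n1,n7
  Y(C1) = 0.000+0.7643j S between n6,n1
  Y(C2) = 0.000+0.003208j S between n2,n3
  I1: injects 0.00124 A into n1 (from n3)
  Y(R1) = 0.003817+0.000j S between n5,n6
  Y(C3) = 0.000+0.01069j S between n6,n2
  Y(R2) = 0.9524+0.000j S between n5,n0
  Y(R3) = 0.001276+0.000j S between n5,n4
  I2: injects 0.00301 A into n1 (from n6)
  I3: injects 0.0019 A into n5 (from n7)
  Y(R4) = 0.4505+0.000j S between n0,n4
  Y(R5) = 0.02967+0.000j S between n5,n7
  Y(R6) = 0.004255+0.000j S between n4,n3
  Y(R7) = 0.7463+0.000j S between n6,n1
  Y(R8) = 0.009901+0.000j S between n0,n5
  Y(R9) = 0.02725+0.000j S between n1,n6
  V1: constraint V(n6)−V(n3) = 1.37
Assemble and solve the 8×8 MNA system:
  V(n1)=0.6614+0.1265j  V(n2)=0.3417+0.1280j  V(n3)=-0.7121+0.1280j  V(n4)=-0.006637+0.001193j  V(n5)=0.003107-0.0005582j  V(n6)=0.6579+0.1280j  V(n7)=-0.04733-0.05394j
  i(V1)=-0.001662-0.002287j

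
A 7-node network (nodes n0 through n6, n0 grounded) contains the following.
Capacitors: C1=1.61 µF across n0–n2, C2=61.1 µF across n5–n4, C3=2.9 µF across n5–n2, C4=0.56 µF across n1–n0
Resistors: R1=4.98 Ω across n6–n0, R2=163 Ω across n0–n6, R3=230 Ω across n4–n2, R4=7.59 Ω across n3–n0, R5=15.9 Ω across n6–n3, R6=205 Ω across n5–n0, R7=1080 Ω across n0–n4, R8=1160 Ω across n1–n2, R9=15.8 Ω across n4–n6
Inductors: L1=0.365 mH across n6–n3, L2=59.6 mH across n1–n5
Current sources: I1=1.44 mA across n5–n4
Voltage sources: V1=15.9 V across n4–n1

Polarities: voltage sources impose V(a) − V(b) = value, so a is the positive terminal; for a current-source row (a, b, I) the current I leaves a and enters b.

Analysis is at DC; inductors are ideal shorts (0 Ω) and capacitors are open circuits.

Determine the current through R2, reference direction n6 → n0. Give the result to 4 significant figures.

0.001267 A

Element admittances at DC:
  Y(C1) = 0.000 S between n0,n2
  Y(R1) = 0.2008 S between n6,n0
  Y(R2) = 0.006135 S between n0,n6
  Y(C2) = 0.000 S between n5,n4
  Y(R3) = 0.004348 S between n4,n2
  Y(R4) = 0.1318 S between n3,n0
  L1: short n6↔n3 (DC inductor)
  Y(R5) = 0.06289 S between n6,n3
  Y(R6) = 0.004878 S between n5,n0
  Y(R7) = 0.0009259 S between n0,n4
  L2: short n1↔n5 (DC inductor)
  Y(R8) = 0.0008621 S between n1,n2
  Y(C3) = 0.000 S between n5,n2
  Y(C4) = 0.000 S between n1,n0
  I1: injects 0.00144 A into n4 (from n5)
  Y(R9) = 0.06329 S between n4,n6
  V1: constraint V(n4)−V(n1) = 15.9
Assemble and solve the 9×9 MNA system:
  V(n1)=-14.59  V(n2)=-1.319  V(n3)=0.2065  V(n4)=1.312  V(n5)=-14.59  V(n6)=0.2065
  i(L1)=0.02721  i(L2)=-0.06972  i(V1)=-0.08116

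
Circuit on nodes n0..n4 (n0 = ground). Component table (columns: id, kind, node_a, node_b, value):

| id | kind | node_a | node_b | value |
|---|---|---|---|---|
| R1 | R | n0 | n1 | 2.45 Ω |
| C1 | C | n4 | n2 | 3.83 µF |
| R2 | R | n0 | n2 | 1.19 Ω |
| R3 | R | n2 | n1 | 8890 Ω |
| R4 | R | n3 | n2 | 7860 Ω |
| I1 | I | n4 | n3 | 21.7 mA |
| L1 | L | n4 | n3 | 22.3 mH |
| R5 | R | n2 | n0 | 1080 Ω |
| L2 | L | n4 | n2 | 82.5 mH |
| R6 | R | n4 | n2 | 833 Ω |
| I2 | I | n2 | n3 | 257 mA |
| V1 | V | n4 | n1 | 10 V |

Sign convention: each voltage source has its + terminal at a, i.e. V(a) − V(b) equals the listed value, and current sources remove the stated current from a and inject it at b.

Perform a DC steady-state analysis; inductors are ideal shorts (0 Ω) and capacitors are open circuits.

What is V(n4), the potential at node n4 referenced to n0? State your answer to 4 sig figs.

3.267 V

Element admittances at DC:
  Y(R1) = 0.4082 S between n0,n1
  Y(C1) = 0.000 S between n4,n2
  Y(R2) = 0.8403 S between n0,n2
  Y(R3) = 0.0001125 S between n2,n1
  Y(R4) = 0.0001272 S between n3,n2
  I1: injects 0.0217 A into n3 (from n4)
  L1: short n4↔n3 (DC inductor)
  Y(R5) = 0.0009259 S between n2,n0
  L2: short n4↔n2 (DC inductor)
  Y(R6) = 0.001200 S between n4,n2
  I2: injects 0.257 A into n3 (from n2)
  V1: constraint V(n4)−V(n1) = 10
Assemble and solve the 7×7 MNA system:
  V(n1)=-6.733  V(n2)=3.267  V(n3)=3.267  V(n4)=3.267
  i(L1)=-0.2787  i(L2)=3.006  i(V1)=-2.749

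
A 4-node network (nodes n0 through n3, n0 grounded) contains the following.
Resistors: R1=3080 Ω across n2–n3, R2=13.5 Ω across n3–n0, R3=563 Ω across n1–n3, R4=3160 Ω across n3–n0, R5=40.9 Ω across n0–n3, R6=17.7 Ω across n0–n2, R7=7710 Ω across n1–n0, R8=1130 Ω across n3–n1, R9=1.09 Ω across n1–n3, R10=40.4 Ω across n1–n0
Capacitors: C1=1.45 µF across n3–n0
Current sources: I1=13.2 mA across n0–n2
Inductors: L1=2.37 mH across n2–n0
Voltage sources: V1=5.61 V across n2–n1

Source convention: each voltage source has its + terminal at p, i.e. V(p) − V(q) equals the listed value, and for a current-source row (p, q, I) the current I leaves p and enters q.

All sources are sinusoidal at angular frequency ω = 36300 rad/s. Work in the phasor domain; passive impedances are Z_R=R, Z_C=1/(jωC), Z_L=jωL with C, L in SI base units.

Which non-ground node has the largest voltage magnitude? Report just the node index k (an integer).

MNA unknowns: 3 node voltages V₁..V_3 plus 1 source current (V1)
R1: Y=0.0003247+0.000j on G[2,3]
R2: Y=0.07407+0.000j on G[3,0]
R3: Y=0.001776+0.000j on G[1,3]
C1: Y=0.000+0.05264j on G[3,0]
R4: Y=0.0003165+0.000j on G[3,0]
R5: Y=0.02445+0.000j on G[0,3]
I1: z[0]−=0.0132, z[2]+=0.0132
R6: Y=0.05650+0.000j on G[0,2]
L1: Y=0.000-0.01162j on G[2,0]
R7: Y=0.0001297+0.000j on G[1,0]
R8: Y=0.0008850+0.000j on G[3,1]
R9: Y=0.9174+0.000j on G[1,3]
R10: Y=0.02475+0.000j on G[1,0]
V1: row V2−V1=5.61, i_V1 at 2,1
solve → V1=-1.637+0.6721j, V2=3.973+0.6721j, V3=-1.441+0.6814j
aux → i_V1=-0.2208+0.008209j

2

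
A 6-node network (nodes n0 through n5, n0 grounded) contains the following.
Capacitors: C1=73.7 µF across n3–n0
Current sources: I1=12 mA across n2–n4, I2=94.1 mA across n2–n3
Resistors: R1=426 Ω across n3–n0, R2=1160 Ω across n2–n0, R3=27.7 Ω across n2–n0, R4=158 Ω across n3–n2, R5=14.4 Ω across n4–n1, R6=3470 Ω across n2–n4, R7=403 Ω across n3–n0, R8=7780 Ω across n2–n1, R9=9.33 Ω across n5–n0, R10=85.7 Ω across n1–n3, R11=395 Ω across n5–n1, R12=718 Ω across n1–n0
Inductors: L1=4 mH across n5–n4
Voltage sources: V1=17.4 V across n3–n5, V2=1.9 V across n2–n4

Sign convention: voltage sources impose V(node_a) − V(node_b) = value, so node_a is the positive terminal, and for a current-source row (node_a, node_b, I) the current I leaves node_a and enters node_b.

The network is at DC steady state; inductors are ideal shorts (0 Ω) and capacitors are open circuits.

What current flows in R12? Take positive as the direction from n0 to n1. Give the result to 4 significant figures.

-0.001888 A

MNA unknowns: 5 node voltages V₁..V_5 plus 3 source currents (L1, V1, V2)
C1: Y=0.000 on G[3,0]
I1: z[2]−=0.012, z[4]+=0.012
R1: Y=0.002347 on G[3,0]
R2: Y=0.0008621 on G[2,0]
R3: Y=0.03610 on G[2,0]
R4: Y=0.006329 on G[3,2]
R5: Y=0.06944 on G[4,1]
I2: z[2]−=0.0941, z[3]+=0.0941
R6: Y=0.0002882 on G[2,4]
R7: Y=0.002481 on G[3,0]
R8: Y=0.0001285 on G[2,1]
R9: Y=0.1072 on G[5,0]
L1: row V5−V4=0, i_L1 at 5,4
R10: Y=0.01167 on G[1,3]
R11: Y=0.002532 on G[5,1]
R12: Y=0.001393 on G[1,0]
V1: row V3−V5=17.4, i_V1 at 3,5
V2: row V2−V4=1.9, i_V2 at 2,4
solve → V1=1.356, V2=0.8519, V3=16.35, V4=-1.048, V5=-1.048
aux → i_L1=-0.1395, i_V1=-0.2579, i_V2=-0.03997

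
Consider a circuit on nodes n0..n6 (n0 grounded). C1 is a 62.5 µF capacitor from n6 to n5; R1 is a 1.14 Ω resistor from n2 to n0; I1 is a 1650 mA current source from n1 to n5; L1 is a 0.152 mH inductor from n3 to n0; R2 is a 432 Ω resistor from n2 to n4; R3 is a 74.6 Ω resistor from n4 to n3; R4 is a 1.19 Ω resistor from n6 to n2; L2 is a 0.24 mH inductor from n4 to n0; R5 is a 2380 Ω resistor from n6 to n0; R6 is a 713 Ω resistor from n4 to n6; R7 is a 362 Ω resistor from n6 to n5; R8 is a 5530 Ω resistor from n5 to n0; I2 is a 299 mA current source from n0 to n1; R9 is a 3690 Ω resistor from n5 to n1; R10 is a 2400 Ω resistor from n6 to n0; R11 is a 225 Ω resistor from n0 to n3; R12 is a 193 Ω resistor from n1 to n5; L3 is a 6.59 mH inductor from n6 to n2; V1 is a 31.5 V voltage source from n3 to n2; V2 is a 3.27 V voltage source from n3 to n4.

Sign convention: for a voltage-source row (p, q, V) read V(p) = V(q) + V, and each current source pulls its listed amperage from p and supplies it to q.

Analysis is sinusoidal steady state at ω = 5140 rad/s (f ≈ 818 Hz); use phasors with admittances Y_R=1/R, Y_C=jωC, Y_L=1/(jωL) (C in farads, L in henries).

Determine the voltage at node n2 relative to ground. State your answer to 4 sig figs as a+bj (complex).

MNA unknowns: 6 node voltages V₁..V_6 plus 2 source currents (V1, V2)
C1: Y=0.000+0.3212j on G[6,5]
R1: Y=0.8772+0.000j on G[2,0]
I1: z[1]−=1.65, z[5]+=1.65
L1: Y=0.000-1.280j on G[3,0]
R2: Y=0.002315+0.000j on G[2,4]
R3: Y=0.01340+0.000j on G[4,3]
R4: Y=0.8403+0.000j on G[6,2]
L2: Y=0.000-0.8106j on G[4,0]
R5: Y=0.0004202+0.000j on G[6,0]
R6: Y=0.001403+0.000j on G[4,6]
R7: Y=0.002762+0.000j on G[6,5]
R8: Y=0.0001808+0.000j on G[5,0]
I2: z[0]−=0.299, z[1]+=0.299
R9: Y=0.0002710+0.000j on G[5,1]
R10: Y=0.0004167+0.000j on G[6,0]
R11: Y=0.004444+0.000j on G[0,3]
R12: Y=0.005181+0.000j on G[1,5]
L3: Y=0.000-0.02952j on G[6,2]
V1: row V3−V2=31.5, i_V1 at 3,2
V2: row V3−V4=3.27, i_V2 at 3,4
solve → V1=-273.0+9.955j, V2=-25.63+10.90j, V3=5.869+10.90j, V4=2.599+10.90j, V5=-25.20+9.955j, V6=-25.20+10.90j
aux → i_V1=-22.91+9.570j, i_V2=8.894-2.107j

-25.63+10.90j V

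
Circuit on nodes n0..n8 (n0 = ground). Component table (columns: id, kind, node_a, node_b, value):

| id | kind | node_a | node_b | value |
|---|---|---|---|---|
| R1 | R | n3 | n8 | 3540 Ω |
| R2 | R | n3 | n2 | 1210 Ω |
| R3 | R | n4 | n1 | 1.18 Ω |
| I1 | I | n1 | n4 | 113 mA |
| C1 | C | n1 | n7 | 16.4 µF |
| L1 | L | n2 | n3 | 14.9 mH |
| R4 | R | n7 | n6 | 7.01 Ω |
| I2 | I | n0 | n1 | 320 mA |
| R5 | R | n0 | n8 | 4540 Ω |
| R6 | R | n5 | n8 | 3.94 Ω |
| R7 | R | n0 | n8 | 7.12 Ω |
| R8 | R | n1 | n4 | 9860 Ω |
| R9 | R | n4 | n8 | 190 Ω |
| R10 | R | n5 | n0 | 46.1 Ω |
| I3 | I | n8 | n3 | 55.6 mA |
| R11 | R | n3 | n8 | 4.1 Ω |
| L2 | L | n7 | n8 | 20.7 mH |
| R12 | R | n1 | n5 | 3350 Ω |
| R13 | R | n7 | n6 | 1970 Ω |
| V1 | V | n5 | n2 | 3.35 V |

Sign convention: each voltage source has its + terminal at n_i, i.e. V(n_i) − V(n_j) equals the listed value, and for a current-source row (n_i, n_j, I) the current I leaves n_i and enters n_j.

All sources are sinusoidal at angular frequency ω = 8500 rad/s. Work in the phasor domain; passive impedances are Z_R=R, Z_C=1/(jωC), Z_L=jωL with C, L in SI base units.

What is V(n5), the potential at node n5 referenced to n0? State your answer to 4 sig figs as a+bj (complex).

Apply KCL at each of the 8 non-ground nodes and solve the resulting linear system.
Node n1: branches {R3, I1, C1, I2, R8, R12} → V_1 = 28.87+28.81j
Node n2: branches {R2, L1, V1} → V_2 = -1.475-0.06419j
Node n3: branches {R1, R2, L1, I3, R11} → V_3 = 2.195+0.1279j
Node n4: branches {R3, I1, R8, R9} → V_4 = 28.83+28.63j
Node n5: branches {R6, R10, R12, V1} → V_5 = 1.875-0.06419j
Node n6: branches {R4, R13} → V_6 = 30.01+30.03j
Node n7: branches {C1, R4, L2, R13} → V_7 = 30.01+30.03j
Node n8: branches {R1, R5, R6, R7, R9, I3, R11, L2} → V_8 = 1.986+0.009898j
Source currents: i(V1)=-0.004550+0.02882j

1.875-0.06419j V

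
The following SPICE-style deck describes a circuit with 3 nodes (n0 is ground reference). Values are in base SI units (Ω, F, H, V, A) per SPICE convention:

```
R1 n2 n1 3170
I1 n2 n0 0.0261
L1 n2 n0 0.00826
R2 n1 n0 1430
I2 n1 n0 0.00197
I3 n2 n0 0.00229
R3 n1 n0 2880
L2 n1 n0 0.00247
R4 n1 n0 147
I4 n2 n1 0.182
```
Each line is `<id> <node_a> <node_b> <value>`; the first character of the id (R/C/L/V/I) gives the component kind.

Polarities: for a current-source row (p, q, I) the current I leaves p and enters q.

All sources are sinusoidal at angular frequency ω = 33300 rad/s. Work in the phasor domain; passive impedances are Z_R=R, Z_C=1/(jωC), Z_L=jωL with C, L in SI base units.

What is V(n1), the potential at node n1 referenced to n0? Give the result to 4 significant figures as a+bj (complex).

7.798+9.422j V

Element admittances at ω=33300 rad/s:
  Y(R1) = 0.0003155+0.000j S between n2,n1
  I1: injects 0.0261 A into n0 (from n2)
  Y(L1) = 0.000-0.003636j S between n2,n0
  Y(R2) = 0.0006993+0.000j S between n1,n0
  I2: injects 0.00197 A into n0 (from n1)
  I3: injects 0.00229 A into n0 (from n2)
  Y(R3) = 0.0003472+0.000j S between n1,n0
  Y(L2) = 0.000-0.01216j S between n1,n0
  Y(R4) = 0.006803+0.000j S between n1,n0
  I4: injects 0.182 A into n1 (from n2)
Assemble and solve the 2×2 MNA system:
  V(n1)=7.798+9.422j  V(n2)=-5.737-56.70j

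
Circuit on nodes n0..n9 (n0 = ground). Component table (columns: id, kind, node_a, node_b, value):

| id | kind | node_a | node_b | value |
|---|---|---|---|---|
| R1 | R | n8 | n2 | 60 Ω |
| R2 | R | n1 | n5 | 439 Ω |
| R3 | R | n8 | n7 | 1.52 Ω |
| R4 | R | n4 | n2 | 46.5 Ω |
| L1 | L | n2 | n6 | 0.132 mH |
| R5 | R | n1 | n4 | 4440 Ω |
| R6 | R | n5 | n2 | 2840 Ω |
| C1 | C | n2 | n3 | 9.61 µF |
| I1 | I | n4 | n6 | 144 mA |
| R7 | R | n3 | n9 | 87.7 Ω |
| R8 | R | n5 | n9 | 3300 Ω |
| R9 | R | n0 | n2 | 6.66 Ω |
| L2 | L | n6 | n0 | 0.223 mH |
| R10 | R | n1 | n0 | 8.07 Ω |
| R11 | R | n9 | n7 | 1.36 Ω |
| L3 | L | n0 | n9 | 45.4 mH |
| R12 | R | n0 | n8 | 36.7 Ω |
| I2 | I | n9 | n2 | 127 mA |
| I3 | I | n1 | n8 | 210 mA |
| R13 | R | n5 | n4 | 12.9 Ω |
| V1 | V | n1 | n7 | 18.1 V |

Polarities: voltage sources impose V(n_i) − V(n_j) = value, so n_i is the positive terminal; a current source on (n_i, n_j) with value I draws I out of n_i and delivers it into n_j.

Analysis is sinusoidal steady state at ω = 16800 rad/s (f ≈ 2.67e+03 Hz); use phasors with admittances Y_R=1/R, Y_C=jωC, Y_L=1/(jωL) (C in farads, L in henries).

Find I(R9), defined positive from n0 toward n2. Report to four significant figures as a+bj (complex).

MNA unknowns: 9 node voltages V₁..V_9 plus 1 source current (V1)
R1: Y=0.01667+0.000j on G[8,2]
R2: Y=0.002278+0.000j on G[1,5]
R3: Y=0.6579+0.000j on G[8,7]
R4: Y=0.02151+0.000j on G[4,2]
L1: Y=0.000-0.4509j on G[2,6]
R5: Y=0.0002252+0.000j on G[1,4]
R6: Y=0.0003521+0.000j on G[5,2]
C1: Y=0.000+0.1614j on G[2,3]
I1: z[4]−=0.144, z[6]+=0.144
R7: Y=0.01140+0.000j on G[3,9]
R8: Y=0.0003030+0.000j on G[5,9]
R9: Y=0.1502+0.000j on G[0,2]
L2: Y=0.000-0.2669j on G[6,0]
R10: Y=0.1239+0.000j on G[1,0]
R11: Y=0.7353+0.000j on G[9,7]
L3: Y=0.000-0.001311j on G[0,9]
R12: Y=0.02725+0.000j on G[0,8]
I2: z[9]−=0.127, z[2]+=0.127
I3: z[1]−=0.21, z[8]+=0.21
R13: Y=0.07752+0.000j on G[5,4]
V1: row V1−V7=18.1, i_V1 at 1,7
solve → V1=4.345-0.1721j, V2=-0.7624-0.7965j, V3=-0.7843+0.1174j, V4=-6.277-0.7278j, V5=-5.980-0.7103j, V6=-0.4789-0.2997j, V7=-13.75-0.1721j, V8=-12.61-0.1803j, V9=-13.72-0.1920j
aux → i_V1=-0.7743+0.01998j

0.1145+0.1196j A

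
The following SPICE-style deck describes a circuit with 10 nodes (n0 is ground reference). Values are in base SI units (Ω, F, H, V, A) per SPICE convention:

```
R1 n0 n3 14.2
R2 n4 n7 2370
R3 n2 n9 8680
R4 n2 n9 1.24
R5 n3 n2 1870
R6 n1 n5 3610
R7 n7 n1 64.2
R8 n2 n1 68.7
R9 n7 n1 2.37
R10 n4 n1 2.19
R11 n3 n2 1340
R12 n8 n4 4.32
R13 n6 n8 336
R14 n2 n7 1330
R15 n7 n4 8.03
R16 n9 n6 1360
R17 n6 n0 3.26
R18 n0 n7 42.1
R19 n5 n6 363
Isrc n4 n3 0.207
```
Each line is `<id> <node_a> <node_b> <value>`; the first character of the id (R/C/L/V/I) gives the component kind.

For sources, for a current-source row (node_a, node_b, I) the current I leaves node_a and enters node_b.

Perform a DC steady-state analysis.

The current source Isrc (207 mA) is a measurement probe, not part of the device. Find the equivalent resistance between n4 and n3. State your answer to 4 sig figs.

R_eq = 49.87 Ω

Apply KCL at each of the 9 non-ground nodes and solve the resulting linear system.
Node n1: branches {R6, R7, R8, R9, R10} → V_1 = -7.281
Node n2: branches {R3, R4, R5, R8, R11, R14} → V_2 = -6.222
Node n3: branches {R1, R5, R11, Isrc} → V_3 = 2.776
Node n4: branches {R2, R10, R12, R15, Isrc} → V_4 = -7.547
Node n5: branches {R6, R19} → V_5 = -0.7488
Node n6: branches {R13, R16, R17, R19} → V_6 = -0.09200
Node n7: branches {R2, R7, R9, R14, R15, R18} → V_7 = -7.041
Node n8: branches {R12, R13} → V_8 = -7.453
Node n9: branches {R3, R4, R16} → V_9 = -6.216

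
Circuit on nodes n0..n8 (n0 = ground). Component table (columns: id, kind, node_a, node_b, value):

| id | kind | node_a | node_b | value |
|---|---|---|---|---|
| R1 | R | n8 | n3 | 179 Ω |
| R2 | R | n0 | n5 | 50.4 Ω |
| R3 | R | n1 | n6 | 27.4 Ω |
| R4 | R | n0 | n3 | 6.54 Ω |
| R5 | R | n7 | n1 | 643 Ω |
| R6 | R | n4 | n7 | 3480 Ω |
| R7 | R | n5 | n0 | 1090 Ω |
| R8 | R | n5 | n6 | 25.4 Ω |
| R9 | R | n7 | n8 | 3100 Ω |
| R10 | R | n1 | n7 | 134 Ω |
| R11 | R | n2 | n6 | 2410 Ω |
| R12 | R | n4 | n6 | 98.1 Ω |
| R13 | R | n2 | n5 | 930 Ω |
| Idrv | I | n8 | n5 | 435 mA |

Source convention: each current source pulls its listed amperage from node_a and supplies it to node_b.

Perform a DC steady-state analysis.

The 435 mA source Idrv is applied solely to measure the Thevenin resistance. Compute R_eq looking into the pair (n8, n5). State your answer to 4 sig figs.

MNA unknowns: 8 node voltages V₁..V_8
R1: Y=0.005587 on G[8,3]
R2: Y=0.01984 on G[0,5]
R3: Y=0.03650 on G[1,6]
R4: Y=0.1529 on G[0,3]
R5: Y=0.001555 on G[7,1]
R6: Y=0.0002874 on G[4,7]
R7: Y=0.0009174 on G[5,0]
R8: Y=0.03937 on G[5,6]
R9: Y=0.0003226 on G[7,8]
R10: Y=0.007463 on G[1,7]
R11: Y=0.0004149 on G[2,6]
R12: Y=0.01019 on G[4,6]
R13: Y=0.001075 on G[2,5]
Idrv: z[8]−=0.435, z[5]+=0.435
solve → V1=18.05, V2=19.35, V3=-2.655, V4=18.71, V5=19.55, V6=18.82, V7=14.94, V8=-75.31

R_eq = 218.1 Ω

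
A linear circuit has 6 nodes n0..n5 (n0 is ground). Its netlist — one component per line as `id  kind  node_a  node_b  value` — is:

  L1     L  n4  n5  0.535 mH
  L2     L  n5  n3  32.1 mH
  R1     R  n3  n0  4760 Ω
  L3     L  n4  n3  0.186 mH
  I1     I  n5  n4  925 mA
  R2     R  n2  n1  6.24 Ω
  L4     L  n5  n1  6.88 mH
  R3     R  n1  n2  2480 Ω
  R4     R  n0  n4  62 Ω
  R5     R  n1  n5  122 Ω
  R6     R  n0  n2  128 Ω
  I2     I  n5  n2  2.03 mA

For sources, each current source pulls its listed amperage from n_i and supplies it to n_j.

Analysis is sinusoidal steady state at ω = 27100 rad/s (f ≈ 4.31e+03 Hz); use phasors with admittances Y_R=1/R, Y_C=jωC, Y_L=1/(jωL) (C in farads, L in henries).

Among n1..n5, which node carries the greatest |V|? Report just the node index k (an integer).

MNA unknowns: 5 node voltages V₁..V_5
L1: Y=0.000-0.06897j on G[4,5]
L2: Y=0.000-0.001150j on G[5,3]
R1: Y=0.0002101+0.000j on G[3,0]
L3: Y=0.000-0.1984j on G[4,3]
I1: z[5]−=0.925, z[4]+=0.925
R2: Y=0.1603+0.000j on G[2,1]
L4: Y=0.000-0.005363j on G[5,1]
R3: Y=0.0004032+0.000j on G[1,2]
R4: Y=0.01613+0.000j on G[0,4]
R5: Y=0.008197+0.000j on G[1,5]
R6: Y=0.007812+0.000j on G[0,2]
I2: z[5]−=0.00203, z[2]+=0.00203
solve → V1=-1.399-5.904j, V2=-1.322-5.630j, V3=0.6311+2.617j, V4=0.6320+2.693j, V5=0.004663-10.35j

5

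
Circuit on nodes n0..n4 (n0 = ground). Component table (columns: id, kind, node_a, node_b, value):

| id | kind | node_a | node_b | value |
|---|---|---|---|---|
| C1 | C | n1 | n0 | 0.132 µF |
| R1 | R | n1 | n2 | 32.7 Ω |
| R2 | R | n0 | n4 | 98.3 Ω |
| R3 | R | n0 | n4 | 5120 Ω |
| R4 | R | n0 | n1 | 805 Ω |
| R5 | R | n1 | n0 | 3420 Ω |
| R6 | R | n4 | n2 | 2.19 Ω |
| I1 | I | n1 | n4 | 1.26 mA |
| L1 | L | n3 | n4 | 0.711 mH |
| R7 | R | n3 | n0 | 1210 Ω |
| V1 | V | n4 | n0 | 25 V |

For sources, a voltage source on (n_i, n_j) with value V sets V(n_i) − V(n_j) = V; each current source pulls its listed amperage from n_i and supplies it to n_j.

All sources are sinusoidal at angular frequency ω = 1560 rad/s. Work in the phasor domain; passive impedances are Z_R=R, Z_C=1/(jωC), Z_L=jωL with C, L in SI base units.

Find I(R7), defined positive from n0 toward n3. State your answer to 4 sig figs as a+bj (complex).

MNA unknowns: 4 node voltages V₁..V_4 plus 1 source current (V1)
C1: Y=0.000+0.0002059j on G[1,0]
R1: Y=0.03058+0.000j on G[1,2]
R2: Y=0.01017+0.000j on G[0,4]
R3: Y=0.0001953+0.000j on G[0,4]
R4: Y=0.001242+0.000j on G[0,1]
R5: Y=0.0002924+0.000j on G[1,0]
R6: Y=0.4566+0.000j on G[4,2]
I1: z[1]−=0.00126, z[4]+=0.00126
L1: Y=0.000-0.9016j on G[3,4]
R7: Y=0.0008264+0.000j on G[3,0]
V1: row V4−V0=25, i_V1 at 4,0
solve → V1=23.69-0.1615j, V2=24.92-0.01014j, V3=25.00-0.02292j, V4=25.00+0.000j
aux → i_V1=-0.3163-0.004611j

-0.02066+1.894e-05j A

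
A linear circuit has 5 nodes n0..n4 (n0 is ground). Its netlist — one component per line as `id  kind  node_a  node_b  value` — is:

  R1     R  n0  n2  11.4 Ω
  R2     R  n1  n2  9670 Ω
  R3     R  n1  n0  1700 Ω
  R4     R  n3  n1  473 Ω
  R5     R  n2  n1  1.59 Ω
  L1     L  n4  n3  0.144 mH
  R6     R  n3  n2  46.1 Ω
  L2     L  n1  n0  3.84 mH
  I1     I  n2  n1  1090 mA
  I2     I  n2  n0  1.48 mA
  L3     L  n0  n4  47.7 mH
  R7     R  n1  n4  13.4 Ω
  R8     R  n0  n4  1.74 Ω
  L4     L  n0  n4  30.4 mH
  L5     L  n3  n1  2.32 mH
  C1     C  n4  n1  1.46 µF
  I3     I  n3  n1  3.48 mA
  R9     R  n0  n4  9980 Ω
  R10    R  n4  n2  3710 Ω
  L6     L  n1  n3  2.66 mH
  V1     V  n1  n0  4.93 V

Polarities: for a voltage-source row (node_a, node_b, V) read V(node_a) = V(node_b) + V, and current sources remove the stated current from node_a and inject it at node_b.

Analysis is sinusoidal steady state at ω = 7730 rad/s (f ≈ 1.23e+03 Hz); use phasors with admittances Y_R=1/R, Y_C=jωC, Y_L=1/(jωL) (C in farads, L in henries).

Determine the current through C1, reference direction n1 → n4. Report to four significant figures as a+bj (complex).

Apply KCL at each of the 4 non-ground nodes and solve the resulting linear system.
Node n1: branches {R2, R3, R4, R5, L2, I1, R7, L5, C1, I3, L6, V1} → V_1 = 4.930+0.000j
Node n2: branches {R1, R2, R5, R6, I1, I2, R10} → V_2 = 2.754-0.01258j
Node n3: branches {R4, L1, R6, L5, I3, L6} → V_3 = 1.125-0.4219j
Node n4: branches {L1, L3, R7, R8, L4, C1, R9, R10} → V_4 = 0.6932-0.5154j
Source currents: i(V1)=-0.6408+0.4683j

-0.005817+0.04782j A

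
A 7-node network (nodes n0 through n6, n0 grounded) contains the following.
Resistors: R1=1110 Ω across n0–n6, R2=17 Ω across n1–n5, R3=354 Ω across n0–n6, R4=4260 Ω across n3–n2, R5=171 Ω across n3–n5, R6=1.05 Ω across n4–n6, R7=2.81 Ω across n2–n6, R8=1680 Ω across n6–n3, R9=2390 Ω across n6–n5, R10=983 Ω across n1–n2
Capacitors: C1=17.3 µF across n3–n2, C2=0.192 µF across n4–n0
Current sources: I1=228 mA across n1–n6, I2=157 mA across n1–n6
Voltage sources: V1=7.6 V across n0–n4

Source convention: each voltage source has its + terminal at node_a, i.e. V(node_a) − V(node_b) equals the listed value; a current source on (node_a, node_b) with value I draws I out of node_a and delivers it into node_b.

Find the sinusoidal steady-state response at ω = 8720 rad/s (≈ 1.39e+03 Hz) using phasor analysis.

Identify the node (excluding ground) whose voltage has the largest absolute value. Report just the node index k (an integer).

Apply KCL at each of the 6 non-ground nodes and solve the resulting linear system.
Node n1: branches {R2, I1, R10, I2} → V_1 = -66.18+1.587j
Node n2: branches {R4, C1, R7, R10} → V_2 = -8.588-0.005255j
Node n3: branches {R4, R5, C1, R8} → V_3 = -8.614+2.007j
Node n4: branches {R6, C2, V1} → V_4 = -7.600+0.000j
Node n5: branches {R2, R5, R9} → V_5 = -60.63+1.615j
Node n6: branches {R1, R3, I1, R6, R7, R8, R9, I2} → V_6 = -7.570+0.000j
Source currents: i(V1)=-0.02821-0.01272j

1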